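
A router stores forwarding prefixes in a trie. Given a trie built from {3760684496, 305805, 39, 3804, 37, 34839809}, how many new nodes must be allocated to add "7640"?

No existing word starts with "7", so every character of "7640" needs a new node.
4 − 0 = 4 new nodes.

4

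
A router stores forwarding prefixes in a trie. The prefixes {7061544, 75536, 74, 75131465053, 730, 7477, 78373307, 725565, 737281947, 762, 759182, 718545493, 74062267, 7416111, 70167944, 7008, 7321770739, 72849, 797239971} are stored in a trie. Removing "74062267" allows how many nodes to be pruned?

6

Walk "74062267" from the leaf back toward the root, removing each node that no remaining word uses.
The suffix "062267" (6 nodes) is used only by "74062267"; the node for "74" still has the child "7", so pruning stops there.
Nodes removed: 6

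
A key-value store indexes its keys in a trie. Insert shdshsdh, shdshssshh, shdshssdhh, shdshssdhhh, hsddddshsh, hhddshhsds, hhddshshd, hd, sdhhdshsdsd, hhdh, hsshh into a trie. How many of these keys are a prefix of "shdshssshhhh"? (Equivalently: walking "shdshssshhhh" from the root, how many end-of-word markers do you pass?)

Traverse "shdshssshhhh" character by character; count nodes along the way that are marked as word ends.
Prefixes of the query that are stored words: "shdshssshh"
Count: 1

1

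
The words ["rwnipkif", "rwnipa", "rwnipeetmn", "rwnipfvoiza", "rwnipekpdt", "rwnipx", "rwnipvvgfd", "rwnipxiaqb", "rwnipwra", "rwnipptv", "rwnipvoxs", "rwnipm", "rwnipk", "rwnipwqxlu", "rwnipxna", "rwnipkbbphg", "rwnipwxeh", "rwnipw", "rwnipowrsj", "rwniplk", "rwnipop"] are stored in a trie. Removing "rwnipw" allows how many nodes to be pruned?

After clearing the end-marker at "rwnipw", prune upward until reaching a node still needed by another word.
Every node on "rwnipw" is still needed (e.g. by "rwnipwra"), so nothing is freed.
Nodes removed: 0

0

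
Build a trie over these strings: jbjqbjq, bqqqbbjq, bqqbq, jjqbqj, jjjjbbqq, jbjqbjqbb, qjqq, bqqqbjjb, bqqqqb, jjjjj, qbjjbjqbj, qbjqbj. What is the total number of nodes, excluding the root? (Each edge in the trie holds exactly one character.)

51

Trace insertions, counting only characters that open a new branch:
  "jbjqbjq" → 7 new (j, b, j, q, b, j, q)
  "bqqqbbjq" → 8 new (b, q, q, q, b, b, j, q)
  "bqqbq" → prefix "bqq" already present; 2 new (b, q)
  "jjqbqj" → prefix "j" already present; 5 new (j, q, b, q, j)
  "jjjjbbqq" → prefix "jj" already present; 6 new (j, j, b, b, q, q)
  "jbjqbjqbb" → prefix "jbjqbjq" already present; 2 new (b, b)
  "qjqq" → 4 new (q, j, q, q)
  "bqqqbjjb" → prefix "bqqqb" already present; 3 new (j, j, b)
  "bqqqqb" → prefix "bqqq" already present; 2 new (q, b)
  "jjjjj" → prefix "jjjj" already present; 1 new (j)
  "qbjjbjqbj" → prefix "q" already present; 8 new (b, j, j, b, j, q, b, j)
  "qbjqbj" → prefix "qbj" already present; 3 new (q, b, j)
Total nodes = 7 + 8 + 2 + 5 + 6 + 2 + 4 + 3 + 2 + 1 + 8 + 3 = 51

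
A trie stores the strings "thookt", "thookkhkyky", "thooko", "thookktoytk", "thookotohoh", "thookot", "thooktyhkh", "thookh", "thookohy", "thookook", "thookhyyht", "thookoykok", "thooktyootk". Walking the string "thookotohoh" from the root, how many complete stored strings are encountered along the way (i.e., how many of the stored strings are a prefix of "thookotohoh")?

Traverse "thookotohoh" character by character; count nodes along the way that are marked as word ends.
Prefixes of the query that are stored words: "thooko", "thookot", "thookotohoh"
Count: 3

3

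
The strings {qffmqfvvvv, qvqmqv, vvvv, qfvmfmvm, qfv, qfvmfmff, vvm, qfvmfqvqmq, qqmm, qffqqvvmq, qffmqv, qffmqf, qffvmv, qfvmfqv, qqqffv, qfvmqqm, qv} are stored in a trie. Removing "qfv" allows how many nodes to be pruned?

0

Walk "qfv" from the leaf back toward the root, removing each node that no remaining word uses.
Every node on "qfv" is still needed (e.g. by "qfvmfmvm"), so nothing is freed.
Nodes removed: 0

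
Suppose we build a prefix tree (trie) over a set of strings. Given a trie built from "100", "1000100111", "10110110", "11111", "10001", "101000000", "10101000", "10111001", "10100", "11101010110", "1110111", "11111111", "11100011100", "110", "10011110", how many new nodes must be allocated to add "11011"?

2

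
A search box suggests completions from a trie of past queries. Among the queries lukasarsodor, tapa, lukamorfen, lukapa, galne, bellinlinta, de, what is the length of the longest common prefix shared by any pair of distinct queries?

4

Look for the deepest trie node that still has at least two words in its subtree.
"lukamorfen" and "lukapa" agree on "luka" (4 characters) before diverging; nothing deeper is shared.
Longest shared-prefix length: 4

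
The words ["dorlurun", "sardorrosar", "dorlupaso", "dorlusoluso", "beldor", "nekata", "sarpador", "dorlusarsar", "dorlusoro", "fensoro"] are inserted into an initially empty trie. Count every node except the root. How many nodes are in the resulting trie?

60

For each word, the new-node count is its length minus the longest prefix already in the trie:
  "dorlurun" → 8 new (d, o, r, l, u, r, u, n)
  "sardorrosar" → 11 new (s, a, r, d, o, r, r, o, s, a, r)
  "dorlupaso" → prefix "dorlu" already present; 4 new (p, a, s, o)
  "dorlusoluso" → prefix "dorlu" already present; 6 new (s, o, l, u, s, o)
  "beldor" → 6 new (b, e, l, d, o, r)
  "nekata" → 6 new (n, e, k, a, t, a)
  "sarpador" → prefix "sar" already present; 5 new (p, a, d, o, r)
  "dorlusarsar" → prefix "dorlus" already present; 5 new (a, r, s, a, r)
  "dorlusoro" → prefix "dorluso" already present; 2 new (r, o)
  "fensoro" → 7 new (f, e, n, s, o, r, o)
Total nodes = 8 + 11 + 4 + 6 + 6 + 6 + 5 + 5 + 2 + 7 = 60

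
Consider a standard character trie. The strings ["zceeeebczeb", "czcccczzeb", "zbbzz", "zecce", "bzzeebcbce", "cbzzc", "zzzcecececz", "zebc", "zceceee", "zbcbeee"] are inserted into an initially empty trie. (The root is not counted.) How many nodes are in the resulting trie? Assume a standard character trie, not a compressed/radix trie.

For each word, the new-node count is its length minus the longest prefix already in the trie:
  "zceeeebczeb" → 11 new (z, c, e, e, e, e, b, c, z, e, b)
  "czcccczzeb" → 10 new (c, z, c, c, c, c, z, z, e, b)
  "zbbzz" → prefix "z" already present; 4 new (b, b, z, z)
  "zecce" → prefix "z" already present; 4 new (e, c, c, e)
  "bzzeebcbce" → 10 new (b, z, z, e, e, b, c, b, c, e)
  "cbzzc" → prefix "c" already present; 4 new (b, z, z, c)
  "zzzcecececz" → prefix "z" already present; 10 new (z, z, c, e, c, e, c, e, c, z)
  "zebc" → prefix "ze" already present; 2 new (b, c)
  "zceceee" → prefix "zce" already present; 4 new (c, e, e, e)
  "zbcbeee" → prefix "zb" already present; 5 new (c, b, e, e, e)
Total nodes = 11 + 10 + 4 + 4 + 10 + 4 + 10 + 2 + 4 + 5 = 64

64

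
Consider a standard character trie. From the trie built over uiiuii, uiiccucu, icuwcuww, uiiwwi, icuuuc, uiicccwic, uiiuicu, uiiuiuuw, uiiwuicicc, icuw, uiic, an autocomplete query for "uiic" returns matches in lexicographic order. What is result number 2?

Words with prefix "uiic", in lexicographic order: "uiic", "uiicccwic", "uiiccucu"
Position 2: uiicccwic

uiicccwic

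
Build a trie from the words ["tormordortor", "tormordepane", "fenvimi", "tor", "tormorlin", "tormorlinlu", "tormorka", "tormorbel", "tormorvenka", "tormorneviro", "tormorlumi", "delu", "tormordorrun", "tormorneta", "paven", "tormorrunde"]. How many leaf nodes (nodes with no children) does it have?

Leaves are exactly the stored words that no other stored word extends.
Those words: "delu", "fenvimi", "paven", "tormorbel", "tormordepane", "tormordorrun", "tormordortor", "tormorka", "tormorlinlu", "tormorlumi", "tormorneta", "tormorneviro", "tormorrunde", "tormorvenka"
Leaf count: 14

14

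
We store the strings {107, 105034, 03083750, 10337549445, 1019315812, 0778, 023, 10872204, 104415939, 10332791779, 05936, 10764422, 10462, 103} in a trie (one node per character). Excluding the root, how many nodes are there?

Count nodes per top-level branch (shared prefixes stored once):
  '0'-branch (023, 03083750, 05936, 0778): 17 nodes
  '1'-branch (1019315812, 103, 10332791779, 10337549445, 104415939, 10462, 105034, 107, 10764422, 10872204): 51 nodes
Sum: 68

68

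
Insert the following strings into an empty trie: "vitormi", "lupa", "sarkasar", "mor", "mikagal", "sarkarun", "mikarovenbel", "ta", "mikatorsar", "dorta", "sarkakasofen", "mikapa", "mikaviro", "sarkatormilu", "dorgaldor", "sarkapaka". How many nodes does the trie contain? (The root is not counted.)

82

Insert word by word; a character creates a node only if that edge doesn't already exist:
  "vitormi" → 7 new (v, i, t, o, r, m, i)
  "lupa" → 4 new (l, u, p, a)
  "sarkasar" → 8 new (s, a, r, k, a, s, a, r)
  "mor" → 3 new (m, o, r)
  "mikagal" → prefix "m" already present; 6 new (i, k, a, g, a, l)
  "sarkarun" → prefix "sarka" already present; 3 new (r, u, n)
  "mikarovenbel" → prefix "mika" already present; 8 new (r, o, v, e, n, b, e, l)
  "ta" → 2 new (t, a)
  "mikatorsar" → prefix "mika" already present; 6 new (t, o, r, s, a, r)
  "dorta" → 5 new (d, o, r, t, a)
  "sarkakasofen" → prefix "sarka" already present; 7 new (k, a, s, o, f, e, n)
  "mikapa" → prefix "mika" already present; 2 new (p, a)
  "mikaviro" → prefix "mika" already present; 4 new (v, i, r, o)
  "sarkatormilu" → prefix "sarka" already present; 7 new (t, o, r, m, i, l, u)
  "dorgaldor" → prefix "dor" already present; 6 new (g, a, l, d, o, r)
  "sarkapaka" → prefix "sarka" already present; 4 new (p, a, k, a)
Total nodes = 7 + 4 + 8 + 3 + 6 + 3 + 8 + 2 + 6 + 5 + 7 + 2 + 4 + 7 + 6 + 4 = 82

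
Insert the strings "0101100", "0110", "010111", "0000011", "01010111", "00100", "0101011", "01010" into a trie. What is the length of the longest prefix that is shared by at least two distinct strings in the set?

7

Look for the deepest trie node that still has at least two words in its subtree.
e.g. "0101011" and "01010111" share the prefix "0101011" of length 7; no pair shares a longer one.
Longest shared-prefix length: 7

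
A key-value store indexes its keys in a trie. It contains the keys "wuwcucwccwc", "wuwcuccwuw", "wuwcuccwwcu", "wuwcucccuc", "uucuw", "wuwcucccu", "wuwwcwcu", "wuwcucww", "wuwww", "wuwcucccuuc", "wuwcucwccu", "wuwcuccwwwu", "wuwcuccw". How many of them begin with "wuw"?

Traverse to the node for "wuw", then collect every word in that subtree.
Matches: "wuwcucccu", "wuwcucccuc", "wuwcucccuuc", "wuwcuccw", "wuwcuccwuw", "wuwcuccwwcu", "wuwcuccwwwu", "wuwcucwccu", "wuwcucwccwc", "wuwcucww", "wuwwcwcu", "wuwww"
Count: 12

12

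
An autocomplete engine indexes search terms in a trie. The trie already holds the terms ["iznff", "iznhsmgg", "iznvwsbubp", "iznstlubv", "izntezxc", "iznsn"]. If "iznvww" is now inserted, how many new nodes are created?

1

Walking "iznvww" from the root, the first 5 characters ("iznvw") follow existing edges; "w" is the first miss.
So 6 − 5 = 1 new nodes.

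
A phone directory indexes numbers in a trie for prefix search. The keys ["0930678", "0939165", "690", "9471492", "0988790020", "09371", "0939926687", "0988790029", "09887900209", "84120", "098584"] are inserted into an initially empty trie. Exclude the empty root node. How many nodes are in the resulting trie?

47

Count nodes per top-level branch (shared prefixes stored once):
  '0'-branch (0930678, 09371, 0939165, 0939926687, 098584, 0988790020, 09887900209, 0988790029): 32 nodes
  '6'-branch (690): 3 nodes
  '8'-branch (84120): 5 nodes
  '9'-branch (9471492): 7 nodes
Sum: 47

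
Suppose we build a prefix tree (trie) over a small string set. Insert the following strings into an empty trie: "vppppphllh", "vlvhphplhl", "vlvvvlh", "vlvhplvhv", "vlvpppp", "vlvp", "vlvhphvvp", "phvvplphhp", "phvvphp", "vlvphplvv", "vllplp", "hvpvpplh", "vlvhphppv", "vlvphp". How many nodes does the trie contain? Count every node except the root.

Trace insertions, counting only characters that open a new branch:
  "vppppphllh" → 10 new (v, p, p, p, p, p, h, l, l, h)
  "vlvhphplhl" → prefix "v" already present; 9 new (l, v, h, p, h, p, l, h, l)
  "vlvvvlh" → prefix "vlv" already present; 4 new (v, v, l, h)
  "vlvhplvhv" → prefix "vlvhp" already present; 4 new (l, v, h, v)
  "vlvpppp" → prefix "vlv" already present; 4 new (p, p, p, p)
  "vlvp" → prefix "vlvp" already present; 0 new (none)
  "vlvhphvvp" → prefix "vlvhph" already present; 3 new (v, v, p)
  "phvvplphhp" → 10 new (p, h, v, v, p, l, p, h, h, p)
  "phvvphp" → prefix "phvvp" already present; 2 new (h, p)
  "vlvphplvv" → prefix "vlvp" already present; 5 new (h, p, l, v, v)
  "vllplp" → prefix "vl" already present; 4 new (l, p, l, p)
  "hvpvpplh" → 8 new (h, v, p, v, p, p, l, h)
  "vlvhphppv" → prefix "vlvhphp" already present; 2 new (p, v)
  "vlvphp" → prefix "vlvphp" already present; 0 new (none)
Total nodes = 10 + 9 + 4 + 4 + 4 + 0 + 3 + 10 + 2 + 5 + 4 + 8 + 2 + 0 = 65

65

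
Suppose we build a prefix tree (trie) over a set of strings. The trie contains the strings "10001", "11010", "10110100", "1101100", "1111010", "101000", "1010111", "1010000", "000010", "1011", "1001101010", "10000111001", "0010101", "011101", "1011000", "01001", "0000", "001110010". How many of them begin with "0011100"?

Walk to "0011100"; the words in its subtree are exactly those with that prefix.
Matches: "001110010"
Count: 1

1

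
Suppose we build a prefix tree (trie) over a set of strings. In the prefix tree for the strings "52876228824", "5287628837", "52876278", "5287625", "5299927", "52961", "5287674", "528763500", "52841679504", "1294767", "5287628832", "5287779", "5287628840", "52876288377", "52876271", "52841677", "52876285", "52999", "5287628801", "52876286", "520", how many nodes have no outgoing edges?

A leaf is a node with no children — equivalently, the end of a word that is not a proper prefix of any other stored word.
Those words: "1294767", "520", "52841677", "52841679504", "52876228824", "5287625", "52876271", "52876278", "52876285", "52876286", "5287628801", "5287628832", "52876288377", "5287628840", "528763500", "5287674", "5287779", "52961", "5299927"
Leaf count: 19

19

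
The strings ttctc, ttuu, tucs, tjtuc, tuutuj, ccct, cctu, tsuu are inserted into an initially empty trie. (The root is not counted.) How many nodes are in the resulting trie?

27

Count nodes per top-level branch (shared prefixes stored once):
  'c'-branch (ccct, cctu): 6 nodes
  't'-branch (tjtuc, tsuu, ttctc, ttuu, tucs, tuutuj): 21 nodes
Sum: 27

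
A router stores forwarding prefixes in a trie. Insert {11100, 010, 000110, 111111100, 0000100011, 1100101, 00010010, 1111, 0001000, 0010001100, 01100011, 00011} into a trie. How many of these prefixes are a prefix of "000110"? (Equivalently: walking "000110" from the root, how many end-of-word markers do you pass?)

2

Walk "000110" from the root; an end-of-word marker is hit whenever a stored word is a prefix of "000110".
Prefixes of the query that are stored words: "00011", "000110"
Count: 2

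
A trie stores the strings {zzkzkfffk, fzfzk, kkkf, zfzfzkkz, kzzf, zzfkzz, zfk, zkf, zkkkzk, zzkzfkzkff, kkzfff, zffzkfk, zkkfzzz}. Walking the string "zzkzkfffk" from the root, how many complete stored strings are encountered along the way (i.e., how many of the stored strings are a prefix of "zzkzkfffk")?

Walk "zzkzkfffk" from the root; an end-of-word marker is hit whenever a stored word is a prefix of "zzkzkfffk".
Prefixes of the query that are stored words: "zzkzkfffk"
Count: 1

1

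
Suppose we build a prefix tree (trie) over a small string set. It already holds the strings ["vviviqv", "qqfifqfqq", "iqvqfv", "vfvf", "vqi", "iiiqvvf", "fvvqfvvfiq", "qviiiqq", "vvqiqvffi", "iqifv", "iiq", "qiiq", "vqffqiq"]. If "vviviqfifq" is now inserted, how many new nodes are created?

The longest prefix of "vviviqfifq" already in the trie is "vviviq" (length 6).
So 10 − 6 = 4 new nodes.

4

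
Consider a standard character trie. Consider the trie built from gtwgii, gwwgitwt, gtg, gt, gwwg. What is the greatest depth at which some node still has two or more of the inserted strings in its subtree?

The deepest shared node is where two words last agree before diverging.
"gwwg" and "gwwgitwt" agree on "gwwg" (4 characters) before diverging; nothing deeper is shared.
Longest shared-prefix length: 4

4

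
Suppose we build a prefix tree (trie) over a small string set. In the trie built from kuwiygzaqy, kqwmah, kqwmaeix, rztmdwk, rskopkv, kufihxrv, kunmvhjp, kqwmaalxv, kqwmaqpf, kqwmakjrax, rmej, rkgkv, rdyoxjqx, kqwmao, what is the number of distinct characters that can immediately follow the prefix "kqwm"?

1

Walk "kqwm" from the root, arriving at one node.
Characters that immediately follow "kqwm" among the stored strings: {a}.
That node has 1 child edge.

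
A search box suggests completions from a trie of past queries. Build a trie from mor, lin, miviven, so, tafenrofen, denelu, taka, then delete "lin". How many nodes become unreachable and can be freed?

A node on "lin"'s path can go only if nothing else ends at it or branches off below it.
No other word shares any prefix with "lin", so all 3 of its nodes go.
Nodes removed: 3

3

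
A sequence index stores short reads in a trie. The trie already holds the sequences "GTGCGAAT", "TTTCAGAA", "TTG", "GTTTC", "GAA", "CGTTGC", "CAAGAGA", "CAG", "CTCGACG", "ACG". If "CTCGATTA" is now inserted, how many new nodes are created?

Walking "CTCGATTA" from the root, the first 5 characters ("CTCGA") follow existing edges; "T" is the first miss.
Each of the 3 remaining characters creates one node.

3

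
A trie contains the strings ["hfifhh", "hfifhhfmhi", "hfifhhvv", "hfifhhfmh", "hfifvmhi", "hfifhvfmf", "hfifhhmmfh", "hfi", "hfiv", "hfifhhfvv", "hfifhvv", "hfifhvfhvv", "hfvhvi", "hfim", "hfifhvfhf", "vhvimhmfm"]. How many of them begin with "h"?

Walk to "h"; the words in its subtree are exactly those with that prefix.
Matches: "hfi", "hfifhh", "hfifhhfmh", "hfifhhfmhi", "hfifhhfvv", "hfifhhmmfh", "hfifhhvv", "hfifhvfhf", "hfifhvfhvv", "hfifhvfmf", "hfifhvv", "hfifvmhi", "hfim", "hfiv", "hfvhvi"
Count: 15

15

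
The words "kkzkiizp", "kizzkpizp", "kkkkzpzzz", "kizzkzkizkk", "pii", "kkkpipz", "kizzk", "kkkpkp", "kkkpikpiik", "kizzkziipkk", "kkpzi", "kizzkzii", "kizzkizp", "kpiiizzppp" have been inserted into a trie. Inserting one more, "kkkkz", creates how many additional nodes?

0

Every character of "kkkkz" already lies on an existing path (it is a prefix of some stored word).
No new nodes are needed: 0.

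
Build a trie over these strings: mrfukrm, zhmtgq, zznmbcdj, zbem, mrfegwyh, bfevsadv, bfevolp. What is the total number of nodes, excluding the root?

Trace insertions, counting only characters that open a new branch:
  "mrfukrm" → 7 new (m, r, f, u, k, r, m)
  "zhmtgq" → 6 new (z, h, m, t, g, q)
  "zznmbcdj" → prefix "z" already present; 7 new (z, n, m, b, c, d, j)
  "zbem" → prefix "z" already present; 3 new (b, e, m)
  "mrfegwyh" → prefix "mrf" already present; 5 new (e, g, w, y, h)
  "bfevsadv" → 8 new (b, f, e, v, s, a, d, v)
  "bfevolp" → prefix "bfev" already present; 3 new (o, l, p)
Total nodes = 7 + 6 + 7 + 3 + 5 + 8 + 3 = 39

39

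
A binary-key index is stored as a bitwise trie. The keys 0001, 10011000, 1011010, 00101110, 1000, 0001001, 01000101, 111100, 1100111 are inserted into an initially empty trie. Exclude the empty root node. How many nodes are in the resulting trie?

44

Trace insertions, counting only characters that open a new branch:
  "0001" → 4 new (0, 0, 0, 1)
  "10011000" → 8 new (1, 0, 0, 1, 1, 0, 0, 0)
  "1011010" → prefix "10" already present; 5 new (1, 1, 0, 1, 0)
  "00101110" → prefix "00" already present; 6 new (1, 0, 1, 1, 1, 0)
  "1000" → prefix "100" already present; 1 new (0)
  "0001001" → prefix "0001" already present; 3 new (0, 0, 1)
  "01000101" → prefix "0" already present; 7 new (1, 0, 0, 0, 1, 0, 1)
  "111100" → prefix "1" already present; 5 new (1, 1, 1, 0, 0)
  "1100111" → prefix "11" already present; 5 new (0, 0, 1, 1, 1)
Total nodes = 4 + 8 + 5 + 6 + 1 + 3 + 7 + 5 + 5 = 44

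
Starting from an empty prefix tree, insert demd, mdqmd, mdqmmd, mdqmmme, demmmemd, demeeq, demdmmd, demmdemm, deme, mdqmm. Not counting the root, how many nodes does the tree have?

28

Count nodes per top-level branch (shared prefixes stored once):
  'd'-branch (demd, demdmmd, deme, demeeq, demmdemm, demmmemd): 19 nodes
  'm'-branch (mdqmd, mdqmm, mdqmmd, mdqmmme): 9 nodes
Sum: 28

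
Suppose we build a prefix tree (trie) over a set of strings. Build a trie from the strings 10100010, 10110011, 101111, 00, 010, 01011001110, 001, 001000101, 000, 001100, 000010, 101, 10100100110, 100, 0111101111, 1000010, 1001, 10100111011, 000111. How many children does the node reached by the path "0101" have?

1

The children of the "0101" node are the distinct next characters among strings starting with "0101".
Distinct next characters after "0101": 1.
That node has 1 child edge.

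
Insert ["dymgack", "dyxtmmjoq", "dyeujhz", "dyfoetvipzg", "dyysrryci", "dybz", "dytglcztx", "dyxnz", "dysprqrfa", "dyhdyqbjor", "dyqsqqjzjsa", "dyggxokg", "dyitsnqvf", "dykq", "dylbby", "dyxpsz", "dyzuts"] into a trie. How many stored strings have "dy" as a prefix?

17

Walk to "dy"; the words in its subtree are exactly those with that prefix.
Words under "dy": dybz, dyeujhz, dyfoetvipzg, dyggxokg, dyhdyqbjor, dyitsnqvf, dykq, dylbby, dymgack, dyqsqqjzjsa, dysprqrfa, dytglcztx, dyxnz, dyxpsz, dyxtmmjoq, dyysrryci, dyzuts
Count: 17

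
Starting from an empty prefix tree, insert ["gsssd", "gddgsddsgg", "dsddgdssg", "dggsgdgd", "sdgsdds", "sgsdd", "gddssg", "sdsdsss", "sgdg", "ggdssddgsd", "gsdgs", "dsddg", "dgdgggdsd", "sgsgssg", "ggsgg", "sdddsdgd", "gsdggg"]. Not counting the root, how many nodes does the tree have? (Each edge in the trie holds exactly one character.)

Insert word by word; a character creates a node only if that edge doesn't already exist:
  "gsssd" → 5 new (g, s, s, s, d)
  "gddgsddsgg" → prefix "g" already present; 9 new (d, d, g, s, d, d, s, g, g)
  "dsddgdssg" → 9 new (d, s, d, d, g, d, s, s, g)
  "dggsgdgd" → prefix "d" already present; 7 new (g, g, s, g, d, g, d)
  "sdgsdds" → 7 new (s, d, g, s, d, d, s)
  "sgsdd" → prefix "s" already present; 4 new (g, s, d, d)
  "gddssg" → prefix "gdd" already present; 3 new (s, s, g)
  "sdsdsss" → prefix "sd" already present; 5 new (s, d, s, s, s)
  "sgdg" → prefix "sg" already present; 2 new (d, g)
  "ggdssddgsd" → prefix "g" already present; 9 new (g, d, s, s, d, d, g, s, d)
  "gsdgs" → prefix "gs" already present; 3 new (d, g, s)
  "dsddg" → prefix "dsddg" already present; 0 new (none)
  "dgdgggdsd" → prefix "dg" already present; 7 new (d, g, g, g, d, s, d)
  "sgsgssg" → prefix "sgs" already present; 4 new (g, s, s, g)
  "ggsgg" → prefix "gg" already present; 3 new (s, g, g)
  "sdddsdgd" → prefix "sd" already present; 6 new (d, d, s, d, g, d)
  "gsdggg" → prefix "gsdg" already present; 2 new (g, g)
Total nodes = 5 + 9 + 9 + 7 + 7 + 4 + 3 + 5 + 2 + 9 + 3 + 0 + 7 + 4 + 3 + 6 + 2 = 85

85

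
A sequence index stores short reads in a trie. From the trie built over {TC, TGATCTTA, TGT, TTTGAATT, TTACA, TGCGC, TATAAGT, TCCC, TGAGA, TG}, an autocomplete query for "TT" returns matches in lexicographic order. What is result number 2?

TTTGAATT

DFS of the "TT" subtree visits, in order: "TTACA", "TTTGAATT"
The 2nd is TTTGAATT.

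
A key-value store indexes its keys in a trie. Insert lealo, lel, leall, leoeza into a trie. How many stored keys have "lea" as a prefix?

Traverse to the node for "lea", then collect every word in that subtree.
Matches: "leall", "lealo"
Count: 2

2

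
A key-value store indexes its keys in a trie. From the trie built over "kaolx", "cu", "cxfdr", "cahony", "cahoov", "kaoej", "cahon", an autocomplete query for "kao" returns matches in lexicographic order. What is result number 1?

Words with prefix "kao", in lexicographic order: "kaoej", "kaolx"
Position 1: kaoej

kaoej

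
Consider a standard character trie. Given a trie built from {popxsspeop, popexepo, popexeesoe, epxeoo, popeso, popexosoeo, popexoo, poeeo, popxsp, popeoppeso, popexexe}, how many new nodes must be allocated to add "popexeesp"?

The longest prefix of "popexeesp" already in the trie is "popexees" (length 8).
New nodes needed: |"popexeesp"| − 8 = 9 − 8 = 1.

1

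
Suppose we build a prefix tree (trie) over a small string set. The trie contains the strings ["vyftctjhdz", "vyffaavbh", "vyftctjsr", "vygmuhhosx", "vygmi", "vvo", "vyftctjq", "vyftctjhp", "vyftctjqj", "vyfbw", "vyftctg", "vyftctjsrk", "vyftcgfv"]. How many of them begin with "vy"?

Traverse to the node for "vy", then collect every word in that subtree.
Matches: "vyfbw", "vyffaavbh", "vyftcgfv", "vyftctg", "vyftctjhdz", "vyftctjhp", "vyftctjq", "vyftctjqj", "vyftctjsr", "vyftctjsrk", "vygmi", "vygmuhhosx"
Count: 12

12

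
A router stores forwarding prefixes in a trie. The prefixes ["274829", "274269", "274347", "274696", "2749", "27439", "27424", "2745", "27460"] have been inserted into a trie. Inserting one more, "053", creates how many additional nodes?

3

Nothing in the trie begins with "0"; the whole of "053" is new.
3 − 0 = 3 new nodes.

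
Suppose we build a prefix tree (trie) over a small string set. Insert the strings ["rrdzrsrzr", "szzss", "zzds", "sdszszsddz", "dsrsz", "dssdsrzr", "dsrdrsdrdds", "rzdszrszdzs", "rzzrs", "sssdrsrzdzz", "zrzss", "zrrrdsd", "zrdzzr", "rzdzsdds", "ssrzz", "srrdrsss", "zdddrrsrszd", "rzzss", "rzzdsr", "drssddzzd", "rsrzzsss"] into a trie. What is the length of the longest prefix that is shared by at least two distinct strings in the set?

Equivalently: take the maximum, over all pairs, of their longest common prefix length.
e.g. "dsrdrsdrdds" and "dsrsz" share the prefix "dsr" of length 3; no pair shares a longer one.
Longest shared-prefix length: 3

3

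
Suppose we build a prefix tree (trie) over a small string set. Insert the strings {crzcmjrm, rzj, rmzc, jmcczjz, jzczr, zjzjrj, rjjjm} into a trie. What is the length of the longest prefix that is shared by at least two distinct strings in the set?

Look for the deepest trie node that still has at least two words in its subtree.
"jmcczjz" and "jzczr" agree on "j" (1 characters) before diverging; nothing deeper is shared.
Longest shared-prefix length: 1

1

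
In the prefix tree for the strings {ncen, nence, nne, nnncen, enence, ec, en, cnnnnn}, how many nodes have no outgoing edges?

7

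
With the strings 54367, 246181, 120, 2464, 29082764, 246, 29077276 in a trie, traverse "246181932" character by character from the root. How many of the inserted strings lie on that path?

Traverse "246181932" character by character; count nodes along the way that are marked as word ends.
Prefixes of the query that are stored words: "246", "246181"
Count: 2

2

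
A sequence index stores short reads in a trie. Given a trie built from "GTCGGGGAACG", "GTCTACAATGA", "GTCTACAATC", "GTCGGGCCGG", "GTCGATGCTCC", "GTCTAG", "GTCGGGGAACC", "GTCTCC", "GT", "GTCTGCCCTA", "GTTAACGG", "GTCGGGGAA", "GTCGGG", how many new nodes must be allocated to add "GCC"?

2

The longest prefix of "GCC" already in the trie is "G" (length 1).
Each of the 2 remaining characters creates one node.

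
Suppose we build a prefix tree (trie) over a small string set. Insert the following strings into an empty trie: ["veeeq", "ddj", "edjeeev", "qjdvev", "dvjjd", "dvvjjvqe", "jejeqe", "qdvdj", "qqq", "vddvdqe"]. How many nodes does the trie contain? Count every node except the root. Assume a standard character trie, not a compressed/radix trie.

49

For each word, the new-node count is its length minus the longest prefix already in the trie:
  "veeeq" → 5 new (v, e, e, e, q)
  "ddj" → 3 new (d, d, j)
  "edjeeev" → 7 new (e, d, j, e, e, e, v)
  "qjdvev" → 6 new (q, j, d, v, e, v)
  "dvjjd" → prefix "d" already present; 4 new (v, j, j, d)
  "dvvjjvqe" → prefix "dv" already present; 6 new (v, j, j, v, q, e)
  "jejeqe" → 6 new (j, e, j, e, q, e)
  "qdvdj" → prefix "q" already present; 4 new (d, v, d, j)
  "qqq" → prefix "q" already present; 2 new (q, q)
  "vddvdqe" → prefix "v" already present; 6 new (d, d, v, d, q, e)
Total nodes = 5 + 3 + 7 + 6 + 4 + 6 + 6 + 4 + 2 + 6 = 49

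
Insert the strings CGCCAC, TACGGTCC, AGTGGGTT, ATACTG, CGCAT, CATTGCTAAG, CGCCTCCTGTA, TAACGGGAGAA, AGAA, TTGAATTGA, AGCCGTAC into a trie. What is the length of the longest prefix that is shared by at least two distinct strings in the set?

Look for the deepest trie node that still has at least two words in its subtree.
e.g. "CGCCAC" and "CGCCTCCTGTA" share the prefix "CGCC" of length 4; no pair shares a longer one.
Longest shared-prefix length: 4

4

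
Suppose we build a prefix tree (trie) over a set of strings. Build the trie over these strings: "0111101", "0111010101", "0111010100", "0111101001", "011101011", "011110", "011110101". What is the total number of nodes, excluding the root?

19

Trie structure (* marks end of a word):
(root)
└─ 0
   └─ 1
      └─ 1
         └─ 1
            ├─ 0
            │  └─ 1
            │     └─ 0
            │        └─ 1
            │           ├─ 0
            │           │  ├─ 0 *
            │           │  └─ 1 *
            │           └─ 1 *
            └─ 1
               └─ 0 *
                  └─ 1 *
                     └─ 0
                        ├─ 0
                        │  └─ 1 *
                        └─ 1 *
Counting every labelled node above: 19.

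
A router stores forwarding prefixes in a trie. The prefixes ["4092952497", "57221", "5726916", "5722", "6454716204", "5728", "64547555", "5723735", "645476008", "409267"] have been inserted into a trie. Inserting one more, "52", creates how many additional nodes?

"5" is already a path in the trie; the remaining "2" must be added.
So 2 − 1 = 1 new nodes.

1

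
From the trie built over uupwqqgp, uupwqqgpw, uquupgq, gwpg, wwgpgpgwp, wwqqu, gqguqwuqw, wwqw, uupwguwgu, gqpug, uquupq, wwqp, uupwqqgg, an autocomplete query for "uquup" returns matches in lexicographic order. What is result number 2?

Filter for "uquup…" and sort: "uquupgq", "uquupq"
The 2nd is uquupq.

uquupq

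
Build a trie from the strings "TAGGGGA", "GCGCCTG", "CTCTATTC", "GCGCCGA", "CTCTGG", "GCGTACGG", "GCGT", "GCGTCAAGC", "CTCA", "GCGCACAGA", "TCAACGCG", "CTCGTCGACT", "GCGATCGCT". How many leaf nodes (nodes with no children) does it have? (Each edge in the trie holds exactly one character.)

A leaf is a node with no children — equivalently, the end of a word that is not a proper prefix of any other stored word.
Those words: "CTCA", "CTCGTCGACT", "CTCTATTC", "CTCTGG", "GCGATCGCT", "GCGCACAGA", "GCGCCGA", "GCGCCTG", "GCGTACGG", "GCGTCAAGC", "TAGGGGA", "TCAACGCG"
Leaf count: 12

12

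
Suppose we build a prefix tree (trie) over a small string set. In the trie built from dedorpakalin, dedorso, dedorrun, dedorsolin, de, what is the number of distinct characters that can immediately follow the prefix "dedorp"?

1

The children of the "dedorp" node are the distinct next characters among strings starting with "dedorp".
Distinct next characters after "dedorp": a.
That node has 1 child edge.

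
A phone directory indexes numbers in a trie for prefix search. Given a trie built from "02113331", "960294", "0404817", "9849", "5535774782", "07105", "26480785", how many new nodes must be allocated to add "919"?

Walking "919" from the root, the first 1 characters ("9") follow existing edges; "1" is the first miss.
New nodes needed: |"919"| − 1 = 3 − 1 = 2.

2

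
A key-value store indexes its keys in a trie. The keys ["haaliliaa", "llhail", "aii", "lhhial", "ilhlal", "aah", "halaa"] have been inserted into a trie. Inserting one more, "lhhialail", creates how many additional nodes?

3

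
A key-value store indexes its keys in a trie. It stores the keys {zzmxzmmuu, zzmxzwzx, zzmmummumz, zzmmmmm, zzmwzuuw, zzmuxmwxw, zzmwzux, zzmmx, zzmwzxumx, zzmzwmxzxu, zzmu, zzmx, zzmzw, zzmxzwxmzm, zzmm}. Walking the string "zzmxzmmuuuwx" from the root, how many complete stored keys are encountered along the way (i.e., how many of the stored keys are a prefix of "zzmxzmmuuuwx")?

Traverse "zzmxzmmuuuwx" character by character; count nodes along the way that are marked as word ends.
Prefixes of the query that are stored words: "zzmx", "zzmxzmmuu"
Count: 2

2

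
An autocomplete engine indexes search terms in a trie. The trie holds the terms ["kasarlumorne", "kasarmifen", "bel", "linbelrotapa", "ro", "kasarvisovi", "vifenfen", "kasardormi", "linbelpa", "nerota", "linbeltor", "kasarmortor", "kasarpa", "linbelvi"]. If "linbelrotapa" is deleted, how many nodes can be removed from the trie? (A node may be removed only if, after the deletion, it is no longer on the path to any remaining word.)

6

A node on "linbelrotapa"'s path can go only if nothing else ends at it or branches off below it.
The suffix "rotapa" (6 nodes) is used only by "linbelrotapa"; the node for "linbel" still has the child "p", so pruning stops there.
Nodes removed: 6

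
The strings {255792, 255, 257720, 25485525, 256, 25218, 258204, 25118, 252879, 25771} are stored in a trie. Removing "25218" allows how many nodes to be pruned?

After clearing the end-marker at "25218", prune upward until reaching a node still needed by another word.
The suffix "18" (2 nodes) is used only by "25218"; the node for "252" still has the child "8", so pruning stops there.
Nodes removed: 2

2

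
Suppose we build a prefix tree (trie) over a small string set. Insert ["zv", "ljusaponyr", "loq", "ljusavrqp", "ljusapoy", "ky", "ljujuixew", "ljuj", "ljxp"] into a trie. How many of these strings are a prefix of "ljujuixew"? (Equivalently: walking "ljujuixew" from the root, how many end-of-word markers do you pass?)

Traverse "ljujuixew" character by character; count nodes along the way that are marked as word ends.
Prefixes of the query that are stored words: "ljuj", "ljujuixew"
Count: 2

2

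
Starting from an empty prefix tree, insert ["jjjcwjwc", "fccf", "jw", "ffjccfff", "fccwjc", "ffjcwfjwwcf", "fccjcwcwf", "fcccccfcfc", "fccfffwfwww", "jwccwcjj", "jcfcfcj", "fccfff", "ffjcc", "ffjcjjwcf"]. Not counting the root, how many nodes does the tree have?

67

Trace insertions, counting only characters that open a new branch:
  "jjjcwjwc" → 8 new (j, j, j, c, w, j, w, c)
  "fccf" → 4 new (f, c, c, f)
  "jw" → prefix "j" already present; 1 new (w)
  "ffjccfff" → prefix "f" already present; 7 new (f, j, c, c, f, f, f)
  "fccwjc" → prefix "fcc" already present; 3 new (w, j, c)
  "ffjcwfjwwcf" → prefix "ffjc" already present; 7 new (w, f, j, w, w, c, f)
  "fccjcwcwf" → prefix "fcc" already present; 6 new (j, c, w, c, w, f)
  "fcccccfcfc" → prefix "fcc" already present; 7 new (c, c, c, f, c, f, c)
  "fccfffwfwww" → prefix "fccf" already present; 7 new (f, f, w, f, w, w, w)
  "jwccwcjj" → prefix "jw" already present; 6 new (c, c, w, c, j, j)
  "jcfcfcj" → prefix "j" already present; 6 new (c, f, c, f, c, j)
  "fccfff" → prefix "fccfff" already present; 0 new (none)
  "ffjcc" → prefix "ffjcc" already present; 0 new (none)
  "ffjcjjwcf" → prefix "ffjc" already present; 5 new (j, j, w, c, f)
Total nodes = 8 + 4 + 1 + 7 + 3 + 7 + 6 + 7 + 7 + 6 + 6 + 0 + 0 + 5 = 67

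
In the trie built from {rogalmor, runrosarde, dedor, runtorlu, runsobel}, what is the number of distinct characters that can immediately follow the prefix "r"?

2

Walk "r" from the root, arriving at one node.
Distinct next characters after "r": o, u.
That node has 2 child edges.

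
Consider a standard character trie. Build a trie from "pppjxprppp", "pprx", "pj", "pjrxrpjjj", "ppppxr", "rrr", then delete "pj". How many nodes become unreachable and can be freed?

Walk "pj" from the leaf back toward the root, removing each node that no remaining word uses.
Every node on "pj" is still needed (e.g. by "pjrxrpjjj"), so nothing is freed.
Nodes removed: 0

0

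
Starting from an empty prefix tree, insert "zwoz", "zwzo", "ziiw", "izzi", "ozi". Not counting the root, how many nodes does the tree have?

16

Insert word by word; a character creates a node only if that edge doesn't already exist:
  "zwoz" → 4 new (z, w, o, z)
  "zwzo" → prefix "zw" already present; 2 new (z, o)
  "ziiw" → prefix "z" already present; 3 new (i, i, w)
  "izzi" → 4 new (i, z, z, i)
  "ozi" → 3 new (o, z, i)
Total nodes = 4 + 2 + 3 + 4 + 3 = 16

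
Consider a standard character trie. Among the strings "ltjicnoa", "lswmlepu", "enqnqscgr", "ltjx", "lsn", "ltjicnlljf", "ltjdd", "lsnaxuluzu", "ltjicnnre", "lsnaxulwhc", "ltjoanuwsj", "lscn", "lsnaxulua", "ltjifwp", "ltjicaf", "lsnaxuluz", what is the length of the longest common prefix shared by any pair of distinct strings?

9

The deepest shared node is where two words last agree before diverging.
e.g. "lsnaxuluz" and "lsnaxuluzu" share the prefix "lsnaxuluz" of length 9; no pair shares a longer one.
Longest shared-prefix length: 9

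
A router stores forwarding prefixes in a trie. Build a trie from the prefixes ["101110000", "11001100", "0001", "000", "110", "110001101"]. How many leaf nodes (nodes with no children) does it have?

4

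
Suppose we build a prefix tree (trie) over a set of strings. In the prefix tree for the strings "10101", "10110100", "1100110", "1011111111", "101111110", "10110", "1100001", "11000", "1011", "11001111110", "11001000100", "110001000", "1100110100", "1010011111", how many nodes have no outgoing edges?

A leaf is a node with no children — equivalently, the end of a word that is not a proper prefix of any other stored word.
Those words: "1010011111", "10101", "10110100", "101111110", "1011111111", "1100001", "110001000", "11001000100", "1100110100", "11001111110"
Leaf count: 10

10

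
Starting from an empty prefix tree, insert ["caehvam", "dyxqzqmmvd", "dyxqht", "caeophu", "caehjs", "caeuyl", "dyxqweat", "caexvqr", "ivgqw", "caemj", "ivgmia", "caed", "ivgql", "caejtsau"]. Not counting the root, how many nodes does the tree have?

Count nodes per top-level branch (shared prefixes stored once):
  'c'-branch (caed, caehjs, caehvam, caejtsau, caemj, caeophu, caeuyl, caexvqr): 28 nodes
  'd'-branch (dyxqht, dyxqweat, dyxqzqmmvd): 16 nodes
  'i'-branch (ivgmia, ivgql, ivgqw): 9 nodes
Sum: 53

53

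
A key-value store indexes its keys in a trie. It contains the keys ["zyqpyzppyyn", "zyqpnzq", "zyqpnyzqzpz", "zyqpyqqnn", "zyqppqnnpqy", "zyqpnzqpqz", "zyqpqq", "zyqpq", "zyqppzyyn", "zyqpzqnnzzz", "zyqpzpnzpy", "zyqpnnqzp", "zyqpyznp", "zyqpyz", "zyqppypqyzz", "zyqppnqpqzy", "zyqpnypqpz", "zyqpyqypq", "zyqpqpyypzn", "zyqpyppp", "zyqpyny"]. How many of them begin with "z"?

Filter for entries beginning with "z":
Words under "z": zyqpnnqzp, zyqpnypqpz, zyqpnyzqzpz, zyqpnzq, zyqpnzqpqz, zyqppnqpqzy, zyqppqnnpqy, zyqppypqyzz, zyqppzyyn, zyqpq, zyqpqpyypzn, zyqpqq, zyqpyny, zyqpyppp, zyqpyqqnn, zyqpyqypq, zyqpyz, zyqpyznp, zyqpyzppyyn, zyqpzpnzpy, zyqpzqnnzzz
Count: 21

21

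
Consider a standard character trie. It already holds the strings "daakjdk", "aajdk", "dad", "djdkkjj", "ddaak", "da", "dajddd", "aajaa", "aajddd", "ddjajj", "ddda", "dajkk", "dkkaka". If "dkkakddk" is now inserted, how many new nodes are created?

3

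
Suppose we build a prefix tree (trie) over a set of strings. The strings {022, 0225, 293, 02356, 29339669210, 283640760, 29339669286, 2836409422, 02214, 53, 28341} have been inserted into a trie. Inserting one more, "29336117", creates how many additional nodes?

4

The longest prefix of "29336117" already in the trie is "2933" (length 4).
So 8 − 4 = 4 new nodes.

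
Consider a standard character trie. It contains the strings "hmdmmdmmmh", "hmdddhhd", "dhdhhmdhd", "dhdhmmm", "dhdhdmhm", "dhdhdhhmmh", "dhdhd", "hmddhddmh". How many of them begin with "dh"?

5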